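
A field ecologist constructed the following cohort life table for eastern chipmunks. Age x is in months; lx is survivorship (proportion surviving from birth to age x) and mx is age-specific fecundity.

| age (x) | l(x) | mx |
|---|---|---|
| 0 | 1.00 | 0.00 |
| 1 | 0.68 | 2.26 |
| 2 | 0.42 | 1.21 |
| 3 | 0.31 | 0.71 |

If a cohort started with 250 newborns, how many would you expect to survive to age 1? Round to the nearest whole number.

Expected survivors = N0 · l_1 = 250 × 0.68 = 170 → 170

170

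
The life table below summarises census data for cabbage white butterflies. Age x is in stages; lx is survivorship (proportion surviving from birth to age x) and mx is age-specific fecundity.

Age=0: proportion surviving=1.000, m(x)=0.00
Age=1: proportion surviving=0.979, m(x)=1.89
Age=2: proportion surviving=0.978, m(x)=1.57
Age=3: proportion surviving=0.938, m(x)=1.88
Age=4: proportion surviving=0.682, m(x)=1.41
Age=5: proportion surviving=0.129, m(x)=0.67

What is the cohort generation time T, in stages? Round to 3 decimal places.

2.338

lx·mx: 0, 1.85031, 1.53546, 1.76344, 0.96162, 0.08643 → R0 = 6.19726
x·lx·mx: 0, 1.85031, 3.07092, 5.29032, 3.84648, 0.43215 → Σ = 14.49018
T = 14.49018 / 6.19726 = 2.338159… → 2.338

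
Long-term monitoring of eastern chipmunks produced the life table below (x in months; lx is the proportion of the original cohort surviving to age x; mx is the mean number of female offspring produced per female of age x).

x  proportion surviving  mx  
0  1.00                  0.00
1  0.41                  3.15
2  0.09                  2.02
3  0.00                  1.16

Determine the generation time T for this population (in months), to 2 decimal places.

lx·mx: 0, 1.2915, 0.1818, 0 → R0 = 1.4733
x·lx·mx: 0, 1.2915, 0.3636, 0 → Σ = 1.6551
T = 1.6551 / 1.4733 = 1.123396… → 1.12

1.12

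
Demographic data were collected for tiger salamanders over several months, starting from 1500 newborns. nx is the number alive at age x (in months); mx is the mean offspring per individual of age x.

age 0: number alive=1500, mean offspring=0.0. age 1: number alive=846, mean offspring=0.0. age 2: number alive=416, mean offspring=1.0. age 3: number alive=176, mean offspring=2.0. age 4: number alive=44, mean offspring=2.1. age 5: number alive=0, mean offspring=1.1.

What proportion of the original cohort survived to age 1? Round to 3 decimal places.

0.564

l_1 = n_1/n_0 = 846/1500 = 0.564 → 0.564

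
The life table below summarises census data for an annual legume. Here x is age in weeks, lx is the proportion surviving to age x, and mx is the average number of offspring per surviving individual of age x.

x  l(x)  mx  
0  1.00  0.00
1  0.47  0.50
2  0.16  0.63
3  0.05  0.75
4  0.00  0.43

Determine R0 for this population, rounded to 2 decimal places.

0.37

lx·mx by age: 0, 0.235, 0.1008, 0.0375, 0
R0 = Σ lx·mx = 0.3733 → 0.37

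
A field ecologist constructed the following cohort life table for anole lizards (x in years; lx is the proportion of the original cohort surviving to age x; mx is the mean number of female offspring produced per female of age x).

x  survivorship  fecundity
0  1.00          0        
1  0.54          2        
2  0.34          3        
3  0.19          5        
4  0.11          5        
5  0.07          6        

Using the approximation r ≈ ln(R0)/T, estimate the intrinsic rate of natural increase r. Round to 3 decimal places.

R0 = Σ lx·mx = 0 + 1.08 + 1.02 + 0.95 + 0.55 + 0.42 = 4.02
Σ x·lx·mx = 10.27; T = 10.27/4.02 = 2.55473…
r ≈ ln(R0)/T = ln(4.02)/2.55473… = 0.54459… → 0.545

0.545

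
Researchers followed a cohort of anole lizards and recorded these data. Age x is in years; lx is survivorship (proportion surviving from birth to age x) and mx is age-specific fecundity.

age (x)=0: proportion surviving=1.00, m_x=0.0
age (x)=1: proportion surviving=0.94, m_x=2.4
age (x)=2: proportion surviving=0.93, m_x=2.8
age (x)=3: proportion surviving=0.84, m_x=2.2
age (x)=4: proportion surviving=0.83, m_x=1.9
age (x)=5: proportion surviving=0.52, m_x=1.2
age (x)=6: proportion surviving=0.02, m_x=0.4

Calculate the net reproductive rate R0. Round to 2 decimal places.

lx·mx by age: 0, 2.256, 2.604, 1.848, 1.577, 0.624, 0.008
R0 = Σ lx·mx = 8.917 → 8.92

8.92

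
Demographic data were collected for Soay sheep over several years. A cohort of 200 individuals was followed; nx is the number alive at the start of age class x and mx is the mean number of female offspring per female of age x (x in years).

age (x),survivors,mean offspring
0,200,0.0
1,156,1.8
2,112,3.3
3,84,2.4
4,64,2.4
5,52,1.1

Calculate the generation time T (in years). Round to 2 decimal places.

2.38

lx = nx/n0 = nx/200: 1, 0.78, 0.56, 0.42, 0.32, 0.26
lx·mx: 0, 1.404, 1.848, 1.008, 0.768, 0.286 → R0 = 5.314
x·lx·mx: 0, 1.404, 3.696, 3.024, 3.072, 1.43 → Σ = 12.626
T = 12.626 / 5.314 = 2.375988… → 2.38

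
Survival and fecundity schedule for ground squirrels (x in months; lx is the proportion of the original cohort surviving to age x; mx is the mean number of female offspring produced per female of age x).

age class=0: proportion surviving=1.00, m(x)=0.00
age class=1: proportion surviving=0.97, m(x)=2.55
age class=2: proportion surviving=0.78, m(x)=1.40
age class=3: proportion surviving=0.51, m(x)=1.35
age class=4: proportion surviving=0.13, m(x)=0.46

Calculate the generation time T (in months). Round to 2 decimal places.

lx·mx: 0, 2.4735, 1.092, 0.6885, 0.0598 → R0 = 4.3138
x·lx·mx: 0, 2.4735, 2.184, 2.0655, 0.2392 → Σ = 6.9622
T = 6.9622 / 4.3138 = 1.613937… → 1.61

1.61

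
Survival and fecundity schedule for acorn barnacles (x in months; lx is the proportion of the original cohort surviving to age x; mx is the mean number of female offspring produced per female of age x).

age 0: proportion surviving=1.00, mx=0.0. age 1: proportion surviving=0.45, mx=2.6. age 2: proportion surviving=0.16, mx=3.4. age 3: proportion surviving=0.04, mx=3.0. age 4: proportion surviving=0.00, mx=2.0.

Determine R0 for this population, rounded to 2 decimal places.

lx·mx by age: 0, 1.17, 0.544, 0.12, 0
R0 = Σ lx·mx = 1.834 → 1.83

1.83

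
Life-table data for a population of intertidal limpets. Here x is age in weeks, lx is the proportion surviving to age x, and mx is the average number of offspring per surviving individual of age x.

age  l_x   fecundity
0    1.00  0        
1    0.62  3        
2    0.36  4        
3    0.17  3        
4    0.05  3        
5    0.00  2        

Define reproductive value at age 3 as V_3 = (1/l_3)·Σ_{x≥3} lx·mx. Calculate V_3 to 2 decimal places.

3.88

lx·mx for x ≥ 3: 0.51, 0.15, 0 → sum = 0.66
V_3 = 0.66 / l_3 = 0.66 / 0.17 = 3.882353… → 3.88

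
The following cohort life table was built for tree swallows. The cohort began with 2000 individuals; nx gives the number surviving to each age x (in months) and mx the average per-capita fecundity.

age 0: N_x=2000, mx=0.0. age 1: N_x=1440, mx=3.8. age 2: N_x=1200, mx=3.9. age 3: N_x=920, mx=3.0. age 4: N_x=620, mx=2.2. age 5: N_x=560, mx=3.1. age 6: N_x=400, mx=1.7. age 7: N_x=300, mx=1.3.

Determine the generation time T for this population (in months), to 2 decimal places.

2.58

lx = nx/n0 = nx/2000: 1, 0.72, 0.6, 0.46, 0.31, 0.28, 0.2, 0.15
lx·mx: 0, 2.736, 2.34, 1.38, 0.682, 0.868, 0.34, 0.195 → R0 = 8.541
x·lx·mx: 0, 2.736, 4.68, 4.14, 2.728, 4.34, 2.04, 1.365 → Σ = 22.029
T = 22.029 / 8.541 = 2.579206… → 2.58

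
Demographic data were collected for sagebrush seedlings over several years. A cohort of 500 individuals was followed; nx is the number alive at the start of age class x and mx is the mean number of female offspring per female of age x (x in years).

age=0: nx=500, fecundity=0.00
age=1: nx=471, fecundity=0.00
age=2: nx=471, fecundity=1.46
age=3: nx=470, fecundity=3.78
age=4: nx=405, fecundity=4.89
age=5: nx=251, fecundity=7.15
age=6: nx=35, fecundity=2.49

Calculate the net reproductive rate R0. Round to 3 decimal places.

12.653

lx = nx/n0 = nx/500: 1, 0.942, 0.942, 0.94, 0.81, 0.502, 0.07
lx·mx by age: 0, 0, 1.37532, 3.5532, 3.9609, 3.5893, 0.1743
R0 = Σ lx·mx = 12.65302 → 12.653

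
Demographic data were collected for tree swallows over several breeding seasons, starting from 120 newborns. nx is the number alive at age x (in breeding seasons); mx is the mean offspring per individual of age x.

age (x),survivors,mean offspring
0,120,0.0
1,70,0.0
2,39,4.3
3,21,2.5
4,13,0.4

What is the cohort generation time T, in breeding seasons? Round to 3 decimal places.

2.279

lx = nx/n0 = nx/120: 1, 0.58333…, 0.325, 0.175, 0.10833…
lx·mx: 0, 0, 1.3975, 0.4375, 0.043333… → R0 = 1.878333…
x·lx·mx: 0, 0, 2.795, 1.3125, 0.173333… → Σ = 4.280833…
T = 4.280833… / 1.878333… = 2.279059… → 2.279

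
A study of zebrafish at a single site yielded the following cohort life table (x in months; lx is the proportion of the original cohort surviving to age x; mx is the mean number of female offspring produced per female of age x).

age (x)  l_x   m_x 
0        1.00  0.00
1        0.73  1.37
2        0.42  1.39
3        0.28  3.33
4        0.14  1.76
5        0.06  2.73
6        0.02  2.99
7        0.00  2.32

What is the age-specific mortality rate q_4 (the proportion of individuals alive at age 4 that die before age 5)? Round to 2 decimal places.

0.57

q_4 = (l_4 − l_5) / l_4 = (0.14 − 0.06) / 0.14
     = 0.08 / 0.14 = 0.571429… → 0.57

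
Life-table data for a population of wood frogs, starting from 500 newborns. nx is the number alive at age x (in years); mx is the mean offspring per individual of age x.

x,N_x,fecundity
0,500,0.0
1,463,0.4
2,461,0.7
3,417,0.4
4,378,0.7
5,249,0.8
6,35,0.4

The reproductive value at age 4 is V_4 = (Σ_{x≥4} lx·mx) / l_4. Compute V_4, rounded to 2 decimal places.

lx = nx/n0 = nx/500: 1, 0.926, 0.922, 0.834, 0.756, 0.498, 0.07
lx·mx for x ≥ 4: 0.5292, 0.3984, 0.028 → sum = 0.9556
V_4 = 0.9556 / l_4 = 0.9556 / 0.756 = 1.264021… → 1.26

1.26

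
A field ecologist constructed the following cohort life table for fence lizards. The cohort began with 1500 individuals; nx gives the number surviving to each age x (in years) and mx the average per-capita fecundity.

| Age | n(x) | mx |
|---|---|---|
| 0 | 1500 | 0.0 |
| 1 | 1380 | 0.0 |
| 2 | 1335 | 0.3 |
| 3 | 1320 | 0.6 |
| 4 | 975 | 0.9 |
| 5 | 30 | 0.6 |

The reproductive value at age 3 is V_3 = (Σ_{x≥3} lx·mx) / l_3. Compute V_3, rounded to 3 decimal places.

1.278

lx = nx/n0 = nx/1500: 1, 0.92, 0.89, 0.88, 0.65, 0.02
lx·mx for x ≥ 3: 0.528, 0.585, 0.012 → sum = 1.125
V_3 = 1.125 / l_3 = 1.125 / 0.88 = 1.278409… → 1.278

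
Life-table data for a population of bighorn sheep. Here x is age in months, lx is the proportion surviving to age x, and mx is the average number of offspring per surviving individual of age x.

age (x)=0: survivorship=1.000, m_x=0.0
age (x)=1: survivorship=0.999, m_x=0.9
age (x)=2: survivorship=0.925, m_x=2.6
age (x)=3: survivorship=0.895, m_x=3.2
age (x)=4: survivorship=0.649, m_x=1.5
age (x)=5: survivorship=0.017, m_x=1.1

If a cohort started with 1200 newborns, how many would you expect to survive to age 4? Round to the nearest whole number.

Expected survivors = N0 · l_4 = 1200 × 0.649 = 778.8 → 779

779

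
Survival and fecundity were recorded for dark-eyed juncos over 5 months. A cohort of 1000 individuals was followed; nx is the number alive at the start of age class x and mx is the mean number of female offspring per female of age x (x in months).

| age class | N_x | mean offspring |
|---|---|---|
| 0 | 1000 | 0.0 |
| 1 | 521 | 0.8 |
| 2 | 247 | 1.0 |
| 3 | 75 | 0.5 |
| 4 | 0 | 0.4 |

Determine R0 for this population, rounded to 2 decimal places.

lx = nx/n0 = nx/1000: 1, 0.521, 0.247, 0.075, 0
lx·mx by age: 0, 0.4168, 0.247, 0.0375, 0
R0 = Σ lx·mx = 0.7013 → 0.70

0.70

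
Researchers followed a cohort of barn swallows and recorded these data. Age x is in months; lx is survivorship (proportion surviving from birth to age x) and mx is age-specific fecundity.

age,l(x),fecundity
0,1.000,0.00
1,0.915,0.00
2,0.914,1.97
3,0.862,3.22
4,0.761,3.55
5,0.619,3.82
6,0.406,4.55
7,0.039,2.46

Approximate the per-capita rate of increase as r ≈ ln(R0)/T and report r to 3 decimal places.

R0 = Σ lx·mx = 0 + 0 + 1.80058 + 2.77564 + 2.70155 + 2.36458 + 1.8473 + 0.09594 = 11.58559
Σ x·lx·mx = 46.31256; T = 46.31256/11.58559 = 3.99743…
r ≈ ln(R0)/T = ln(11.58559)/3.99743… = 0.61283… → 0.613

0.613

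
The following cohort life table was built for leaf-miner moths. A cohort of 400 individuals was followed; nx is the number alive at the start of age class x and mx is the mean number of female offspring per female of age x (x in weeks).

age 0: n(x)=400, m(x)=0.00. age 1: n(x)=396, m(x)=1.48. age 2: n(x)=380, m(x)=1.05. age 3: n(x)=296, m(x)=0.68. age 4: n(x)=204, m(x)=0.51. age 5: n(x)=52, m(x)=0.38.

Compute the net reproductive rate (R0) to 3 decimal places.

3.275

lx = nx/n0 = nx/400: 1, 0.99, 0.95, 0.74, 0.51, 0.13
lx·mx by age: 0, 1.4652, 0.9975, 0.5032, 0.2601, 0.0494
R0 = Σ lx·mx = 3.2754 → 3.275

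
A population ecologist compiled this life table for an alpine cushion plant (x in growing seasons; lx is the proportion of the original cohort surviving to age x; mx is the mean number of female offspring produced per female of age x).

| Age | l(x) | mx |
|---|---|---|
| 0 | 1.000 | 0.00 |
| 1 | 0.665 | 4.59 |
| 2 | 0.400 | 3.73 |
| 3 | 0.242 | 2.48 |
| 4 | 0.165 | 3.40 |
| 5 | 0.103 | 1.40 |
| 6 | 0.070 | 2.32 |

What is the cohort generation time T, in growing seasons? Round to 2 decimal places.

1.96

lx·mx: 0, 3.05235, 1.492, 0.60016, 0.561, 0.1442, 0.1624 → R0 = 6.01211
x·lx·mx: 0, 3.05235, 2.984, 1.80048, 2.244, 0.721, 0.9744 → Σ = 11.77623
T = 11.77623 / 6.01211 = 1.958752… → 1.96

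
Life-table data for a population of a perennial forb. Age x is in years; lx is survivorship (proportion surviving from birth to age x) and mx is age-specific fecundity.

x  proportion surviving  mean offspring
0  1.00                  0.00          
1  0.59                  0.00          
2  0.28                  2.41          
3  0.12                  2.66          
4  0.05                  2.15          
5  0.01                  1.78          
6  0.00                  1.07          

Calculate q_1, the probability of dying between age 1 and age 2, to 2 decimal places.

0.53

q_1 = (l_1 − l_2) / l_1 = (0.59 − 0.28) / 0.59
     = 0.31 / 0.59 = 0.525424… → 0.53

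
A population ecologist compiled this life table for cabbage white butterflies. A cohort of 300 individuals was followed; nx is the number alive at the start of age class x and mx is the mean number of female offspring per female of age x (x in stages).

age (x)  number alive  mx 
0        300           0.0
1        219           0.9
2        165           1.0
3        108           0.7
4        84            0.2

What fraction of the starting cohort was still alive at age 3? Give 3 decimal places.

l_3 = n_3/n_0 = 108/300 = 0.36 → 0.360

0.360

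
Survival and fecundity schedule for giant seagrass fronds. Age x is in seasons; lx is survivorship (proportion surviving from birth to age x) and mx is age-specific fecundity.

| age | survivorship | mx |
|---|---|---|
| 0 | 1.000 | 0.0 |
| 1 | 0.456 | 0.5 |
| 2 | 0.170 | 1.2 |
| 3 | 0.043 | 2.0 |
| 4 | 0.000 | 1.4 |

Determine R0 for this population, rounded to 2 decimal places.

lx·mx by age: 0, 0.228, 0.204, 0.086, 0
R0 = Σ lx·mx = 0.518 → 0.52

0.52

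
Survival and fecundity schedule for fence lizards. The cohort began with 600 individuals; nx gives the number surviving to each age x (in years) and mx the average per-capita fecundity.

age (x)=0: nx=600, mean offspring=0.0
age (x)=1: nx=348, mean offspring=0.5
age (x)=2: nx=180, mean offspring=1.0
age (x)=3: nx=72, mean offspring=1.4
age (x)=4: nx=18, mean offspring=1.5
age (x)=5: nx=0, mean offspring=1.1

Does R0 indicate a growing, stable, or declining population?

declining

lx = nx/n0 = nx/600: 1, 0.58, 0.3, 0.12, 0.03, 0
R0 = Σ lx·mx = 0 + 0.29 + 0.3 + 0.168 + 0.045 + 0 = 0.803
R0 < 1, so the population is declining.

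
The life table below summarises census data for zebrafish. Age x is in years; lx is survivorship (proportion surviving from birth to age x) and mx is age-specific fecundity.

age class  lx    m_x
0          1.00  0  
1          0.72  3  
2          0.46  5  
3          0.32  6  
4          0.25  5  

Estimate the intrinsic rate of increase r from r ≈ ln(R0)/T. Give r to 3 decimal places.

R0 = Σ lx·mx = 0 + 2.16 + 2.3 + 1.92 + 1.25 = 7.63
Σ x·lx·mx = 17.52; T = 17.52/7.63 = 2.2962…
r ≈ ln(R0)/T = ln(7.63)/2.2962… = 0.88498… → 0.885

0.885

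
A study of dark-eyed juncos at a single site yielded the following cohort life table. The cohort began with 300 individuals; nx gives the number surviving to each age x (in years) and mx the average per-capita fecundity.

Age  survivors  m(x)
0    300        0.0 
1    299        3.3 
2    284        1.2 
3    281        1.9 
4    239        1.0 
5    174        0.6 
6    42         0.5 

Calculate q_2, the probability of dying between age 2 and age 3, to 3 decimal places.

0.011

lx = nx/n0 = nx/300: 1, 0.99667…, 0.94667…, 0.93667…, 0.79667…, 0.58, 0.14
q_2 = (l_2 − l_3) / l_2 = (0.946667… − 0.936667…) / 0.946667…
     = 0.01… / 0.946667… = 0.010563… → 0.011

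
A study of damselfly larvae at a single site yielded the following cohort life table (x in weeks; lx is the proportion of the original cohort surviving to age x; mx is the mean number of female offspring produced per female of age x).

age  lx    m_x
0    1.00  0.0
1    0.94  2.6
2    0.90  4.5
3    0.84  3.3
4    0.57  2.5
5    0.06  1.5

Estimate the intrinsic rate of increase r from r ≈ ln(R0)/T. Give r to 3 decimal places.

1.025

R0 = Σ lx·mx = 0 + 2.444 + 4.05 + 2.772 + 1.425 + 0.09 = 10.781
Σ x·lx·mx = 25.01; T = 25.01/10.781 = 2.31982…
r ≈ ln(R0)/T = ln(10.781)/2.31982… = 1.02499… → 1.025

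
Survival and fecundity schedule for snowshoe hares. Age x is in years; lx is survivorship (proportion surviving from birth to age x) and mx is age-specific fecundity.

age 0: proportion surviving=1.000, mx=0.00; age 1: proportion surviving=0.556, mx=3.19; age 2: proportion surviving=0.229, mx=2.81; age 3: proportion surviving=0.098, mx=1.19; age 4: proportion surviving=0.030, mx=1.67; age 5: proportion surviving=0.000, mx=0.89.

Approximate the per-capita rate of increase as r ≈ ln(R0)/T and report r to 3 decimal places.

R0 = Σ lx·mx = 0 + 1.77364 + 0.64349 + 0.11662 + 0.0501 + 0 = 2.58385
Σ x·lx·mx = 3.61088; T = 3.61088/2.58385 = 1.39748…
r ≈ ln(R0)/T = ln(2.58385)/1.39748… = 0.67928… → 0.679

0.679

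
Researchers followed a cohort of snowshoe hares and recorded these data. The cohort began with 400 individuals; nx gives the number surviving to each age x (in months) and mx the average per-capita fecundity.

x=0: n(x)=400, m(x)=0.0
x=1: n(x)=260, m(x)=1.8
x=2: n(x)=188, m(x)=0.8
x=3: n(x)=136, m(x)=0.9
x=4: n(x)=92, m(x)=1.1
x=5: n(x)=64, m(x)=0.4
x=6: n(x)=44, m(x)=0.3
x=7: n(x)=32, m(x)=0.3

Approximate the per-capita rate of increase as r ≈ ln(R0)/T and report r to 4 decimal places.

0.3925

lx = nx/n0 = nx/400: 1, 0.65, 0.47, 0.34, 0.23, 0.16, 0.11, 0.08
R0 = Σ lx·mx = 0 + 1.17 + 0.376 + 0.306 + 0.253 + 0.064 + 0.033 + 0.024 = 2.226
Σ x·lx·mx = 4.538; T = 4.538/2.226 = 2.03863…
r ≈ ln(R0)/T = ln(2.226)/2.03863… = 0.392521… → 0.3925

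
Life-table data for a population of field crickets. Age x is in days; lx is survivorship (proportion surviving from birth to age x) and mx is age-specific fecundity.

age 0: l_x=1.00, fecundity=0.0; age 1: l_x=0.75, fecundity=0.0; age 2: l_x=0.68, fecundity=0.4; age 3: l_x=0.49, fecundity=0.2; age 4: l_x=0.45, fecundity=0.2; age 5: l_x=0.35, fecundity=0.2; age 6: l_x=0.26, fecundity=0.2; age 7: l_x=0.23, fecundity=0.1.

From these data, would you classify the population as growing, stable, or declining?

declining

R0 = Σ lx·mx = 0 + 0 + 0.272 + 0.098 + 0.09 + 0.07 + 0.052 + 0.023 = 0.605
R0 < 1, so the population is declining.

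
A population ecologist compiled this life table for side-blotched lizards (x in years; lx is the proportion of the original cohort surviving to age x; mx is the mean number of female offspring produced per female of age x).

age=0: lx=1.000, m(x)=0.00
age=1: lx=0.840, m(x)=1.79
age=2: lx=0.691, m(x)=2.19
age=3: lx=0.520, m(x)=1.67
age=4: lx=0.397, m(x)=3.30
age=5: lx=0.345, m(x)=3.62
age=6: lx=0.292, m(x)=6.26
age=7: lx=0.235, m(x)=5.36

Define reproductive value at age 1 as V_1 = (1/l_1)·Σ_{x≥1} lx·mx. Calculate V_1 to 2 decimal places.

lx·mx for x ≥ 1: 1.5036, 1.51329, 0.8684, 1.3101, 1.2489, 1.82792, 1.2596 → sum = 9.53181
V_1 = 9.53181 / l_1 = 9.53181 / 0.84 = 11.347393… → 11.35

11.35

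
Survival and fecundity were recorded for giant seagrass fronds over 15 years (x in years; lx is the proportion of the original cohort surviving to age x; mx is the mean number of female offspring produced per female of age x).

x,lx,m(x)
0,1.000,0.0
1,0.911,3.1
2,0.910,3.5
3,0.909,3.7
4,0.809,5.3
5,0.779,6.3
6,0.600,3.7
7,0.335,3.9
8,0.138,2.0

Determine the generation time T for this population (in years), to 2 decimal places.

3.83

lx·mx: 0, 2.8241, 3.185, 3.3633, 4.2877, 4.9077, 2.22, 1.3065, 0.276 → R0 = 22.3703
x·lx·mx: 0, 2.8241, 6.37, 10.0899, 17.1508, 24.5385, 13.32, 9.1455, 2.208 → Σ = 85.6468
T = 85.6468 / 22.3703 = 3.828594… → 3.83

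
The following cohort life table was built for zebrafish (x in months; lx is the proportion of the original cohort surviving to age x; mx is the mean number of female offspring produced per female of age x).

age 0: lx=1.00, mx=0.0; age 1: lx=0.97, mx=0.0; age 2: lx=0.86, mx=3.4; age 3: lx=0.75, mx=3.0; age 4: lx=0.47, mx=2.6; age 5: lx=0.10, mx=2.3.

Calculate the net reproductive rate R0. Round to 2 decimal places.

lx·mx by age: 0, 0, 2.924, 2.25, 1.222, 0.23
R0 = Σ lx·mx = 6.626 → 6.63

6.63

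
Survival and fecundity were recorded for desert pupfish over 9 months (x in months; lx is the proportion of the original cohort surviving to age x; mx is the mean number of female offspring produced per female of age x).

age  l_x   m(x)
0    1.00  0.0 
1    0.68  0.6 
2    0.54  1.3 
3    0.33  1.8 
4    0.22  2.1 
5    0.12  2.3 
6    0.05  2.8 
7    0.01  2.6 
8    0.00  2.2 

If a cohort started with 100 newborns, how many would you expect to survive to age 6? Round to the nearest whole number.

Expected survivors = N0 · l_6 = 100 × 0.05 = 5 → 5

5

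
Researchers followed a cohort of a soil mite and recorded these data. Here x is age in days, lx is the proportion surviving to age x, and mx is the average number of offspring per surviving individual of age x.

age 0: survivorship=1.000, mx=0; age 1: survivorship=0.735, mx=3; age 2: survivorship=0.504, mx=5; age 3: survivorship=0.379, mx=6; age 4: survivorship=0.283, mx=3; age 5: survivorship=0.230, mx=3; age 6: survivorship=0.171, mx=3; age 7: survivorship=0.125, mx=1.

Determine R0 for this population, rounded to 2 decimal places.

lx·mx by age: 0, 2.205, 2.52, 2.274, 0.849, 0.69, 0.513, 0.125
R0 = Σ lx·mx = 9.176 → 9.18

9.18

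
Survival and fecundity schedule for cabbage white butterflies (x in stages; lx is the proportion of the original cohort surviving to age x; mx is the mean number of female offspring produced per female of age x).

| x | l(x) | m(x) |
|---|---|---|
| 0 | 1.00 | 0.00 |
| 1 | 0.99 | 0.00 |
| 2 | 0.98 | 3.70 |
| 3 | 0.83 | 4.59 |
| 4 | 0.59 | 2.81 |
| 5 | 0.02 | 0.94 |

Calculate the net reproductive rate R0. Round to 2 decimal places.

9.11

lx·mx by age: 0, 0, 3.626, 3.8097, 1.6579, 0.0188
R0 = Σ lx·mx = 9.1124 → 9.11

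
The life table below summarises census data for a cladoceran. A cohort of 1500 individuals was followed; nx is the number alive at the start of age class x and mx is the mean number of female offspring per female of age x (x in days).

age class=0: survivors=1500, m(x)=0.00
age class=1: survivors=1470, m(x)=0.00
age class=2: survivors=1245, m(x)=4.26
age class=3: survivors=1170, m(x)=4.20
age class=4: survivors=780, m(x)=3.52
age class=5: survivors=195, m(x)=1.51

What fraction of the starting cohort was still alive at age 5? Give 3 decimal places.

l_5 = n_5/n_0 = 195/1500 = 0.13 → 0.130

0.130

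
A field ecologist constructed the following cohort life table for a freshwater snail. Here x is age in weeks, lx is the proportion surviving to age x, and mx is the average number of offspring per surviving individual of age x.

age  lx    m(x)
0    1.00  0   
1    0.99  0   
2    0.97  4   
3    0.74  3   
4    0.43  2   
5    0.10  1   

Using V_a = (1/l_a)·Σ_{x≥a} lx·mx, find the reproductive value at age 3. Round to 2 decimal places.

lx·mx for x ≥ 3: 2.22, 0.86, 0.1 → sum = 3.18
V_3 = 3.18 / l_3 = 3.18 / 0.74 = 4.297297… → 4.30

4.30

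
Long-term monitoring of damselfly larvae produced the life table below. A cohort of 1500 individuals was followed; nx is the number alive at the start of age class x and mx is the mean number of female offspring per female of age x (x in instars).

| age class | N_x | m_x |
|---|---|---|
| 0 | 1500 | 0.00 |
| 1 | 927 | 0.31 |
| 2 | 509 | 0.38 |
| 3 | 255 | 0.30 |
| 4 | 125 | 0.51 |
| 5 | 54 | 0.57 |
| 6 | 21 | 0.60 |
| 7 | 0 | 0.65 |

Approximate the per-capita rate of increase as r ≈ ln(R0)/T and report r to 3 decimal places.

-0.390

lx = nx/n0 = nx/1500: 1, 0.618, 0.33933…, 0.17, 0.08333…, 0.036, 0.014, 0
R0 = Σ lx·mx = 0 + 0.19158 + 0.12895… + 0.051 + 0.0425… + 0.02052 + 0.0084 + 0 = 0.442947…
Σ x·lx·mx = 0.925473…; T = 0.925473…/0.442947… = 2.08936…
r ≈ ln(R0)/T = ln(0.442947…)/2.08936… = -0.38974… → -0.390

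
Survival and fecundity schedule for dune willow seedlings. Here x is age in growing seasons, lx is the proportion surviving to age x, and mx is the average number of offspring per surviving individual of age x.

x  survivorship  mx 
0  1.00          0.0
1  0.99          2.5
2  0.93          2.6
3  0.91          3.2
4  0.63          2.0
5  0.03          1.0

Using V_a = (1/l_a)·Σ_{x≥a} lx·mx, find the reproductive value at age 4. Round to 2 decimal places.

lx·mx for x ≥ 4: 1.26, 0.03 → sum = 1.29
V_4 = 1.29 / l_4 = 1.29 / 0.63 = 2.047619… → 2.05

2.05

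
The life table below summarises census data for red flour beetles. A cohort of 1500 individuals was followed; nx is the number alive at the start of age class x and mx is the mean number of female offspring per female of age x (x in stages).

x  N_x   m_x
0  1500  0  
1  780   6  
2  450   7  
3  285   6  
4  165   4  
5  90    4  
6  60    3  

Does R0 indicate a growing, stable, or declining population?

growing

lx = nx/n0 = nx/1500: 1, 0.52, 0.3, 0.19, 0.11, 0.06, 0.04
R0 = Σ lx·mx = 0 + 3.12 + 2.1 + 1.14 + 0.44 + 0.24 + 0.12 = 7.16
R0 > 1, so the population is growing.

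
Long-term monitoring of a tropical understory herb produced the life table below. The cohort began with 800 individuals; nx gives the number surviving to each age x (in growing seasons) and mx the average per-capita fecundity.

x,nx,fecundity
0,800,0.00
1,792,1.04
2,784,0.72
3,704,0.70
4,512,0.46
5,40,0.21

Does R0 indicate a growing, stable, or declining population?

lx = nx/n0 = nx/800: 1, 0.99, 0.98, 0.88, 0.64, 0.05
R0 = Σ lx·mx = 0 + 1.0296 + 0.7056 + 0.616 + 0.2944 + 0.0105 = 2.6561
R0 > 1, so the population is growing.

growing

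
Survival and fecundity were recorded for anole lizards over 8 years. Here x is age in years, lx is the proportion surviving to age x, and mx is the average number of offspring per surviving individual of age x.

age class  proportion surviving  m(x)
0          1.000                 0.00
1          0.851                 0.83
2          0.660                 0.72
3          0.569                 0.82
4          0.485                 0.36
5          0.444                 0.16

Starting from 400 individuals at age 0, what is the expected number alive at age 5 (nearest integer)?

178

Expected survivors = N0 · l_5 = 400 × 0.444 = 177.6 → 178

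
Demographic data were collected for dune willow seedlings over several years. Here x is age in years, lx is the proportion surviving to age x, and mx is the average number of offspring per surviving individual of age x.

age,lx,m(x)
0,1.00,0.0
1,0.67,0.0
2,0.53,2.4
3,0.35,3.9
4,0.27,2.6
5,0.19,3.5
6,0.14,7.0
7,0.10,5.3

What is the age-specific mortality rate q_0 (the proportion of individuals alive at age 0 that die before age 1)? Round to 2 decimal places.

q_0 = (l_0 − l_1) / l_0 = (1 − 0.67) / 1
     = 0.33 / 1 = 0.33 → 0.33

0.33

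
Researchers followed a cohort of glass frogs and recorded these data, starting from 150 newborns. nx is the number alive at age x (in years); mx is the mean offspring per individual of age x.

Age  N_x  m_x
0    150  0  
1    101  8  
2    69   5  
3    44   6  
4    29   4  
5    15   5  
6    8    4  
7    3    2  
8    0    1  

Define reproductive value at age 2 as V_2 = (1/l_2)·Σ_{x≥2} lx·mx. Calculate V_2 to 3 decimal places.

12.145

lx = nx/n0 = nx/150: 1, 0.67333…, 0.46, 0.29333…, 0.19333…, 0.1, 0.05333…, 0.02, 0
lx·mx for x ≥ 2: 2.3, 1.76…, 0.773333…, 0.5, 0.213333…, 0.04, 0 → sum = 5.586667…
V_2 = 5.586667… / l_2 = 5.586667… / 0.46 = 12.144928… → 12.145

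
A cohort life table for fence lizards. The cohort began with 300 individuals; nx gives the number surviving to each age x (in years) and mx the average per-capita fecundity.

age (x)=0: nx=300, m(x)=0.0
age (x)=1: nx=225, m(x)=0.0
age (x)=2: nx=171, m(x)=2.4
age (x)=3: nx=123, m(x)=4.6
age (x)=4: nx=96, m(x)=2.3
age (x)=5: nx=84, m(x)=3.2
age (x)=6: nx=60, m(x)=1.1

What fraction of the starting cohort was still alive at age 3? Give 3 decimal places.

l_3 = n_3/n_0 = 123/300 = 0.41 → 0.410

0.410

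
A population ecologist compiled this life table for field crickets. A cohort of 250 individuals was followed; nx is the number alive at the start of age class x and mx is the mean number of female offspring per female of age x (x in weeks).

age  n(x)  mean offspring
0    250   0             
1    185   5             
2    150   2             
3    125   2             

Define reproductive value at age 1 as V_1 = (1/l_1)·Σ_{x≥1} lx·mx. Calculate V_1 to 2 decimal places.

lx = nx/n0 = nx/250: 1, 0.74, 0.6, 0.5
lx·mx for x ≥ 1: 3.7, 1.2, 1 → sum = 5.9
V_1 = 5.9 / l_1 = 5.9 / 0.74 = 7.972973… → 7.97

7.97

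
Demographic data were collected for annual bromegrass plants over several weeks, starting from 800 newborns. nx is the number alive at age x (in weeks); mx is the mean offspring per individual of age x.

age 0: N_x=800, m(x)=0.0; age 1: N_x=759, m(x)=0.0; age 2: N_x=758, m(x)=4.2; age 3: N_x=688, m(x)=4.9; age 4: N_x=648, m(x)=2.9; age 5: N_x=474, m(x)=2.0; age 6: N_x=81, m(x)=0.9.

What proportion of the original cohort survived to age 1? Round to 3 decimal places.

l_1 = n_1/n_0 = 759/800 = 0.94875 → 0.949

0.949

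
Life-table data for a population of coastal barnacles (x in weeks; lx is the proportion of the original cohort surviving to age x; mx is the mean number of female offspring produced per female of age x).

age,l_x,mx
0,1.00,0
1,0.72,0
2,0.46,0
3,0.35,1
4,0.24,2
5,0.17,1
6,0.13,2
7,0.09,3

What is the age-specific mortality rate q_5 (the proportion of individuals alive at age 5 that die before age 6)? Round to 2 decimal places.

0.24

q_5 = (l_5 − l_6) / l_5 = (0.17 − 0.13) / 0.17
     = 0.04 / 0.17 = 0.235294… → 0.24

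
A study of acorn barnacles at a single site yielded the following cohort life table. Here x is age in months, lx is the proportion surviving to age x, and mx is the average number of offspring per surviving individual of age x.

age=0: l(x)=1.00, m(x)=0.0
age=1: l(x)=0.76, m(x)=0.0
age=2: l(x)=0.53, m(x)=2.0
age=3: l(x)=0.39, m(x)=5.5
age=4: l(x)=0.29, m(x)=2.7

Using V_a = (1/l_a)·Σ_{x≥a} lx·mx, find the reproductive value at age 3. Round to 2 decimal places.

lx·mx for x ≥ 3: 2.145, 0.783 → sum = 2.928
V_3 = 2.928 / l_3 = 2.928 / 0.39 = 7.507692… → 7.51

7.51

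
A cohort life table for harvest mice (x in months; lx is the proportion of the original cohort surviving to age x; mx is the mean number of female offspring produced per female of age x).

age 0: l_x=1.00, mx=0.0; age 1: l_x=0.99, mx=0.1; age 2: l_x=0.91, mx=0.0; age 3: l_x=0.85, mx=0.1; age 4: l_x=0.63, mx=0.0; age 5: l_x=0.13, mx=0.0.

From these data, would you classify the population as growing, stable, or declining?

R0 = Σ lx·mx = 0 + 0.099 + 0 + 0.085 + 0 + 0 = 0.184
R0 < 1, so the population is declining.

declining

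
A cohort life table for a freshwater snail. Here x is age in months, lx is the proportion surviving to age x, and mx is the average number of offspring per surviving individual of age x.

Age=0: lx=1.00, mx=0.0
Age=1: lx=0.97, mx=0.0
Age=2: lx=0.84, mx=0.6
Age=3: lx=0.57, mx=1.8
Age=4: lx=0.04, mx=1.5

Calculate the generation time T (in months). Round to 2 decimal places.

lx·mx: 0, 0, 0.504, 1.026, 0.06 → R0 = 1.59
x·lx·mx: 0, 0, 1.008, 3.078, 0.24 → Σ = 4.326
T = 4.326 / 1.59 = 2.720755… → 2.72

2.72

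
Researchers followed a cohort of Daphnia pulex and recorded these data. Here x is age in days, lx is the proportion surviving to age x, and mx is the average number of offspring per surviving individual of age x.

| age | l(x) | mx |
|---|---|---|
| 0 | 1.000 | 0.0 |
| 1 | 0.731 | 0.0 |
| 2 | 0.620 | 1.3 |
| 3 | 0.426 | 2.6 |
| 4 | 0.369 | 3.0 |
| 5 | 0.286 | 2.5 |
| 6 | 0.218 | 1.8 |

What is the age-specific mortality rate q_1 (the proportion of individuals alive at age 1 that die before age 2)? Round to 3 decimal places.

0.152

q_1 = (l_1 − l_2) / l_1 = (0.731 − 0.62) / 0.731
     = 0.111 / 0.731 = 0.151847… → 0.152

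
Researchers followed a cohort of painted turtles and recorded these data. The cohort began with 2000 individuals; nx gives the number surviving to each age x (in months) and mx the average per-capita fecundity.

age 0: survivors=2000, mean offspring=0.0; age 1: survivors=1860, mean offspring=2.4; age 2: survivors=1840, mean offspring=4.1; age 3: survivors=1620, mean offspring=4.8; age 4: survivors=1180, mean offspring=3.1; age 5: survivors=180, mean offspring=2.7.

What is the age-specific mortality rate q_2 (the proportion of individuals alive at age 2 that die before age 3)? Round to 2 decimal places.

lx = nx/n0 = nx/2000: 1, 0.93, 0.92, 0.81, 0.59, 0.09
q_2 = (l_2 − l_3) / l_2 = (0.92 − 0.81) / 0.92
     = 0.11 / 0.92 = 0.119565… → 0.12

0.12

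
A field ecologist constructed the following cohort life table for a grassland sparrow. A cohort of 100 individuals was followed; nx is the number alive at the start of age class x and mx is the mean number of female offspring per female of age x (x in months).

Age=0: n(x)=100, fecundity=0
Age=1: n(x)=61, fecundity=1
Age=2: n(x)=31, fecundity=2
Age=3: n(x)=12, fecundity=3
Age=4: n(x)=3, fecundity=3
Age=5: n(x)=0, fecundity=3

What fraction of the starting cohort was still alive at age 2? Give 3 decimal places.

l_2 = n_2/n_0 = 31/100 = 0.31 → 0.310

0.310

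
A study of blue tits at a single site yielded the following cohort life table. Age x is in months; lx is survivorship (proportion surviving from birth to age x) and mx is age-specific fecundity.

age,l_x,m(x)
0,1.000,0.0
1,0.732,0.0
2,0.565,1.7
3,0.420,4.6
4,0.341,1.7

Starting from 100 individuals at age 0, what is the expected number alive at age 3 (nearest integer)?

Expected survivors = N0 · l_3 = 100 × 0.420 = 42 → 42

42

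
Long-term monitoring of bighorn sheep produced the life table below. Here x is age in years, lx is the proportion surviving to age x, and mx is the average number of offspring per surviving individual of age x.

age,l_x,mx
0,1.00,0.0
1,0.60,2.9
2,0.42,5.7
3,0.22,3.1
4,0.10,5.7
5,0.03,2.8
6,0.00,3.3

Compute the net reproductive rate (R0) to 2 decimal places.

lx·mx by age: 0, 1.74, 2.394, 0.682, 0.57, 0.084, 0
R0 = Σ lx·mx = 5.47 → 5.47

5.47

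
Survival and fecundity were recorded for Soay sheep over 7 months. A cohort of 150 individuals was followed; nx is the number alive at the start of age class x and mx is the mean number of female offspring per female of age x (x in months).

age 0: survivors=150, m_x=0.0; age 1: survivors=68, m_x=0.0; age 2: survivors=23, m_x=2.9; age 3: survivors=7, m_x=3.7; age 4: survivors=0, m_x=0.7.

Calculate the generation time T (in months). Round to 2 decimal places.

2.28

lx = nx/n0 = nx/150: 1, 0.45333…, 0.15333…, 0.04667…, 0
lx·mx: 0, 0, 0.444667…, 0.172667…, 0 → R0 = 0.617333…
x·lx·mx: 0, 0, 0.889333…, 0.518…, 0 → Σ = 1.407333…
T = 1.407333… / 0.617333… = 2.279698… → 2.28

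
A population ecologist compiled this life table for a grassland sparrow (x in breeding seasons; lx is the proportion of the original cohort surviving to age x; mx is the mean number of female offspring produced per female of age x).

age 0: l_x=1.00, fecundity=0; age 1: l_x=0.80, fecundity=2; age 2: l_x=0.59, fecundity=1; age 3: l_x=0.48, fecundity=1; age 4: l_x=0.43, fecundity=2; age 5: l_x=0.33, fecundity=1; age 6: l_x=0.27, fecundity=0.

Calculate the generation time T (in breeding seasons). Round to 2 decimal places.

2.41

lx·mx: 0, 1.6, 0.59, 0.48, 0.86, 0.33, 0 → R0 = 3.86
x·lx·mx: 0, 1.6, 1.18, 1.44, 3.44, 1.65, 0 → Σ = 9.31
T = 9.31 / 3.86 = 2.411917… → 2.41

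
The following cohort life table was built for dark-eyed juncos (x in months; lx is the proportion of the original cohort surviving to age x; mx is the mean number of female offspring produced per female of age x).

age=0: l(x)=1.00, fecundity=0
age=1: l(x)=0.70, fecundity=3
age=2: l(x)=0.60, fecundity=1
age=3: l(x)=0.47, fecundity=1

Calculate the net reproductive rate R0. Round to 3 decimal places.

lx·mx by age: 0, 2.1, 0.6, 0.47
R0 = Σ lx·mx = 3.17 → 3.170

3.170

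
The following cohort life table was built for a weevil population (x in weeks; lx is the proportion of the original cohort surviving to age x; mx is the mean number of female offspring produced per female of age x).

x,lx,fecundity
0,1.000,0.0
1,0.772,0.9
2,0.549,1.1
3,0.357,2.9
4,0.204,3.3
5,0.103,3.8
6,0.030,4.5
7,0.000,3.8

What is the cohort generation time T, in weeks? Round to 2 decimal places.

2.96

lx·mx: 0, 0.6948, 0.6039, 1.0353, 0.6732, 0.3914, 0.135, 0 → R0 = 3.5336
x·lx·mx: 0, 0.6948, 1.2078, 3.1059, 2.6928, 1.957, 0.81, 0 → Σ = 10.4683
T = 10.4683 / 3.5336 = 2.962503… → 2.96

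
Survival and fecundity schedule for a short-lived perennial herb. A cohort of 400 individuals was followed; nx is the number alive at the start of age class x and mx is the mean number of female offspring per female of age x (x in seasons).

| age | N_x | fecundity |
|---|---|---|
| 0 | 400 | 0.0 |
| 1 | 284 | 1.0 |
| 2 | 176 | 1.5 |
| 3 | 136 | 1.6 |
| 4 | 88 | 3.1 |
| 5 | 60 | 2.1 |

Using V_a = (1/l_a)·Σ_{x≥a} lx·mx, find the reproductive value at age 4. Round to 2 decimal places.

lx = nx/n0 = nx/400: 1, 0.71, 0.44, 0.34, 0.22, 0.15
lx·mx for x ≥ 4: 0.682, 0.315 → sum = 0.997
V_4 = 0.997 / l_4 = 0.997 / 0.22 = 4.531818… → 4.53

4.53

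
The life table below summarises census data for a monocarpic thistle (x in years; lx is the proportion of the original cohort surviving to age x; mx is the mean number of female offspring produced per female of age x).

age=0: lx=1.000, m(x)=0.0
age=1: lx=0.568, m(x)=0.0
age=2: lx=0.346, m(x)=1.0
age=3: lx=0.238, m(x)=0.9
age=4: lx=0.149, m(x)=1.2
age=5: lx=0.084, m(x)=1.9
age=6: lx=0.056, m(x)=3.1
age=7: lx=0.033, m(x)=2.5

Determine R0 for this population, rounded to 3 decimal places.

lx·mx by age: 0, 0, 0.346, 0.2142, 0.1788, 0.1596, 0.1736, 0.0825
R0 = Σ lx·mx = 1.1547 → 1.155

1.155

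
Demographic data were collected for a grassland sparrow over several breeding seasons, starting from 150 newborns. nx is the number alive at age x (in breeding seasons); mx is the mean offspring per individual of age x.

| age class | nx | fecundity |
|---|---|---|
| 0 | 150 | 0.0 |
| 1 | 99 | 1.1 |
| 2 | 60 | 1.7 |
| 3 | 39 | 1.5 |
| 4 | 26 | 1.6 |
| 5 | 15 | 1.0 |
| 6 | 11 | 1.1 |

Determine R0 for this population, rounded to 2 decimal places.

2.25

lx = nx/n0 = nx/150: 1, 0.66, 0.4, 0.26, 0.17333…, 0.1, 0.07333…
lx·mx by age: 0, 0.726, 0.68, 0.39, 0.277333…, 0.1, 0.080667…
R0 = Σ lx·mx = 2.254… → 2.25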